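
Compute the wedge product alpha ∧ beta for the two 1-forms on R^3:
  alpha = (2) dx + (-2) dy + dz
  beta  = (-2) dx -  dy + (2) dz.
alpha ∧ beta = (-6) dx ∧ dy + (6) dx ∧ dz + (-3) dy ∧ dz

Distribute the wedge, using dx_i ∧ dx_j = -dx_j ∧ dx_i and dx_i ∧ dx_i = 0. For each pair (i, j) with i < j, the coefficient of dx_i ∧ dx_j in alpha ∧ beta is (alpha_i * beta_j - alpha_j * beta_i). Collecting: alpha ∧ beta = (-6) dx ∧ dy + (6) dx ∧ dz + (-3) dy ∧ dz.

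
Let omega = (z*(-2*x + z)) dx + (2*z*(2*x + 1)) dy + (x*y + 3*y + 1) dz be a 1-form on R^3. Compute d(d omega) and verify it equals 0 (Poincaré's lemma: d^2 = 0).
d(d omega) = 0

Step 1: d omega = sum_{i<j} (∂f_j/∂x_i - ∂f_i/∂x_j) dx_i ∧ dx_j:
  coeff of dx ∧ dy: 4*z
  coeff of dx ∧ dz: 2*x + y - 2*z
  coeff of dy ∧ dz: 1 - 3*x
Step 2: Apply d again to each 2-form coefficient. The only possible 3-form in R^3 is dx ∧ dy ∧ dz, with coefficient
  ∂(coeff of dy∧dz)/∂x - ∂(coeff of dx∧dz)/∂y + ∂(coeff of dx∧dy)/∂z
  = ∂/∂x (1 - 3*x) - ∂/∂y (2*x + y - 2*z) + ∂/∂z (4*z).
Each of these terms simplifies to sums of mixed partials that cancel in pairs. The result is 0 (by equality of mixed partials for smooth functions — Schwarz / Clairaut).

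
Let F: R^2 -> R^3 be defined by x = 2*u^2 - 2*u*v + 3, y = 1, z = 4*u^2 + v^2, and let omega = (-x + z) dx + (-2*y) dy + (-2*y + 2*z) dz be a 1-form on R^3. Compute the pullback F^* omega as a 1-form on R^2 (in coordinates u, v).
F^* omega = (72*u^3 + 4*u^2*v + 16*u*v^2 - 28*u - 2*v^3 + 6*v) du + (-4*u^3 + 12*u^2*v - 2*u*v^2 + 6*u + 4*v^3 - 4*v) dv

Using F^*(f dg) = (f ∘ F) d(g ∘ F), substitute each coordinate x_i by F_i(u, v) in f_i, and replace dx_i by d F_i = (∂F_i/∂u) du + (∂F_i/∂v) dv.
  For the x component: f_1(F) = 2*u^2 + 2*u*v + v^2 - 3; d F_1 = (4*u - 2*v) du + (-2*u) dv
  For the y component: f_2(F) = -2; d F_2 = (0) du + (0) dv
  For the z component: f_3(F) = 8*u^2 + 2*v^2 - 2; d F_3 = (8*u) du + (2*v) dv
Combining and collecting du, dv coefficients:
  coeff of du: 72*u^3 + 4*u^2*v + 16*u*v^2 - 28*u - 2*v^3 + 6*v
  coeff of dv: -4*u^3 + 12*u^2*v - 2*u*v^2 + 6*u + 4*v^3 - 4*v
F^* omega = (72*u^3 + 4*u^2*v + 16*u*v^2 - 28*u - 2*v^3 + 6*v) du + (-4*u^3 + 12*u^2*v - 2*u*v^2 + 6*u + 4*v^3 - 4*v) dv.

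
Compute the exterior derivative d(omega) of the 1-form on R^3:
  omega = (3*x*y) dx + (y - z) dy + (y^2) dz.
d(omega) = (-3*x) dx ∧ dy + (2*y + 1) dy ∧ dz

For a 1-form omega = sum_i f_i dx_i, the exterior derivative is
  d(omega) = sum_{i < j} (∂f_j/∂x_i - ∂f_i/∂x_j) dx_i ∧ dx_j.
  coefficient of dx ∧ dy: ∂f_2/∂x - ∂f_1/∂y = ∂(y - z)/∂x - ∂(3*x*y)/∂y = -3*x
  coefficient of dy ∧ dz: ∂f_3/∂y - ∂f_2/∂z = ∂(y^2)/∂y - ∂(y - z)/∂z = 2*y + 1
Assembling: d(omega) = (-3*x) dx ∧ dy + (2*y + 1) dy ∧ dz.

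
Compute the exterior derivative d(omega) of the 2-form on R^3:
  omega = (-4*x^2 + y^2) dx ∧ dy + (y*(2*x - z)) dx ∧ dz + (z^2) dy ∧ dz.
d(omega) = (-2*x + z) dx ∧ dy ∧ dz

For a 2-form omega = sum_{i<j} g_{ij} dx_i ∧ dx_j, the exterior derivative is
  d(omega) = sum_{i<j} d(g_{ij}) ∧ dx_i ∧ dx_j = sum_{i<j, k} (∂g_{ij}/∂x_k) dx_k ∧ dx_i ∧ dx_j.
Expand each term, using dx_k ∧ dx_i ∧ dx_j = sgn(permutation) dx_{(a)} ∧ dx_{(b)} ∧ dx_{(c)} with (a < b < c) sorted:
  d(y*(2*x - z)) includes (∂/∂y)(y*(2*x - z)) dy = (2*x - z) dy, which multiplied by dx ∧ dz gives (-2*x + z) dx ∧ dy ∧ dz
Collecting like 3-forms: d(omega) = (-2*x + z) dx ∧ dy ∧ dz.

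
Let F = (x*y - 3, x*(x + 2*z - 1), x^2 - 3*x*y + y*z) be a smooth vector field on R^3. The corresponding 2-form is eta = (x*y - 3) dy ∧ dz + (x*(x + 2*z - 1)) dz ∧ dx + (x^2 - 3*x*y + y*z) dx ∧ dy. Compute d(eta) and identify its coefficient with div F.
d(eta) = (2*y) dx ∧ dy ∧ dz; div F = 2*y

For a 2-form in R^3 of the form above, applying d gives a 3-form with coefficient ∂P/∂x + ∂Q/∂y + ∂R/∂z:
  ∂P/∂x = y
  ∂Q/∂y = 0
  ∂R/∂z = y
Sum = 2*y, which is exactly div F.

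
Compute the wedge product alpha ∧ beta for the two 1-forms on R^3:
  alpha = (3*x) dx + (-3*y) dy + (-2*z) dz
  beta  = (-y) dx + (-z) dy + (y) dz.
alpha ∧ beta = (-3*x*z - 3*y^2) dx ∧ dy + (y*(3*x - 2*z)) dx ∧ dz + (-3*y^2 - 2*z^2) dy ∧ dz

Distribute the wedge, using dx_i ∧ dx_j = -dx_j ∧ dx_i and dx_i ∧ dx_i = 0. For each pair (i, j) with i < j, the coefficient of dx_i ∧ dx_j in alpha ∧ beta is (alpha_i * beta_j - alpha_j * beta_i). Collecting: alpha ∧ beta = (-3*x*z - 3*y^2) dx ∧ dy + (y*(3*x - 2*z)) dx ∧ dz + (-3*y^2 - 2*z^2) dy ∧ dz.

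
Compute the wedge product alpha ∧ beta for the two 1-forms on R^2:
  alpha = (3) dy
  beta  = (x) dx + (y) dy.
alpha ∧ beta = (-3*x) dx ∧ dy

Distribute the wedge, using dx_i ∧ dx_j = -dx_j ∧ dx_i and dx_i ∧ dx_i = 0. For each pair (i, j) with i < j, the coefficient of dx_i ∧ dx_j in alpha ∧ beta is (alpha_i * beta_j - alpha_j * beta_i). Collecting: alpha ∧ beta = (-3*x) dx ∧ dy.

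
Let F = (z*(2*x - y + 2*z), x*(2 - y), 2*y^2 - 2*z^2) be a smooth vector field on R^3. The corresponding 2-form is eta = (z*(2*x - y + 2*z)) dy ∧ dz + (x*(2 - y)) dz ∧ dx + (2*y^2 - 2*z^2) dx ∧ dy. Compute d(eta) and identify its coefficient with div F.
d(eta) = (-x - 2*z) dx ∧ dy ∧ dz; div F = -x - 2*z

For a 2-form in R^3 of the form above, applying d gives a 3-form with coefficient ∂P/∂x + ∂Q/∂y + ∂R/∂z:
  ∂P/∂x = 2*z
  ∂Q/∂y = -x
  ∂R/∂z = -4*z
Sum = -x - 2*z, which is exactly div F.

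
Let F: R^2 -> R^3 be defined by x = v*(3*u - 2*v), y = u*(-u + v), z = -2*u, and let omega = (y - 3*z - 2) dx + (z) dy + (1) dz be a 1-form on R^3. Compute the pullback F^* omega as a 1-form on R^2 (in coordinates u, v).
F^* omega = (-3*u^2*v + 4*u^2 + 3*u*v^2 + 16*u*v - 6*v - 2) du + (-3*u^3 + 7*u^2*v + 16*u^2 - 4*u*v^2 - 24*u*v - 6*u + 8*v) dv

Using F^*(f dg) = (f ∘ F) d(g ∘ F), substitute each coordinate x_i by F_i(u, v) in f_i, and replace dx_i by d F_i = (∂F_i/∂u) du + (∂F_i/∂v) dv.
  For the x component: f_1(F) = -u^2 + u*v + 6*u - 2; d F_1 = (3*v) du + (3*u - 4*v) dv
  For the y component: f_2(F) = -2*u; d F_2 = (-2*u + v) du + (u) dv
  For the z component: f_3(F) = 1; d F_3 = (-2) du + (0) dv
Combining and collecting du, dv coefficients:
  coeff of du: -3*u^2*v + 4*u^2 + 3*u*v^2 + 16*u*v - 6*v - 2
  coeff of dv: -3*u^3 + 7*u^2*v + 16*u^2 - 4*u*v^2 - 24*u*v - 6*u + 8*v
F^* omega = (-3*u^2*v + 4*u^2 + 3*u*v^2 + 16*u*v - 6*v - 2) du + (-3*u^3 + 7*u^2*v + 16*u^2 - 4*u*v^2 - 24*u*v - 6*u + 8*v) dv.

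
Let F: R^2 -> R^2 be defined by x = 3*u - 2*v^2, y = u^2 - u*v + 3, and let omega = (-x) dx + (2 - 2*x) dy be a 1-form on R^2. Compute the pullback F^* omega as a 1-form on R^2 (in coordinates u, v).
F^* omega = (-12*u^2 + 8*u*v^2 + 6*u*v - 5*u - 4*v^3 + 6*v^2 - 2*v) du + (6*u^2 - 4*u*v^2 + 12*u*v - 2*u - 8*v^3) dv

Using F^*(f dg) = (f ∘ F) d(g ∘ F), substitute each coordinate x_i by F_i(u, v) in f_i, and replace dx_i by d F_i = (∂F_i/∂u) du + (∂F_i/∂v) dv.
  For the x component: f_1(F) = -3*u + 2*v^2; d F_1 = (3) du + (-4*v) dv
  For the y component: f_2(F) = -6*u + 4*v^2 + 2; d F_2 = (2*u - v) du + (-u) dv
Combining and collecting du, dv coefficients:
  coeff of du: -12*u^2 + 8*u*v^2 + 6*u*v - 5*u - 4*v^3 + 6*v^2 - 2*v
  coeff of dv: 6*u^2 - 4*u*v^2 + 12*u*v - 2*u - 8*v^3
F^* omega = (-12*u^2 + 8*u*v^2 + 6*u*v - 5*u - 4*v^3 + 6*v^2 - 2*v) du + (6*u^2 - 4*u*v^2 + 12*u*v - 2*u - 8*v^3) dv.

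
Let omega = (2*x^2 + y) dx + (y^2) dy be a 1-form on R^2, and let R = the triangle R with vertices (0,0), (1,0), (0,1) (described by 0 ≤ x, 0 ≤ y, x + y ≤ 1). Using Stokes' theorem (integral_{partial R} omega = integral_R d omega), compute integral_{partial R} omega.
integral_(partial R) omega = -1/2

Stokes: integral_partial_R omega = integral_R d omega with d omega = (∂Q/∂x - ∂P/∂y) dx ∧ dy.
  ∂Q/∂x = 0
  ∂P/∂y = 1
  integrand = ∂Q/∂x - ∂P/∂y = -1.
Integrating over R: integral_0^1 integral_0^{1-x} (-1) dy dx = -1/2.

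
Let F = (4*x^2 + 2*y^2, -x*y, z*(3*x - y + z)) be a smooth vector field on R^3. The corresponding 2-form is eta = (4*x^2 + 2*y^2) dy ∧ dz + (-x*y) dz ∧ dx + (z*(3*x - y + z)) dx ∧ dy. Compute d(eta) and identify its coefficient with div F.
d(eta) = (10*x - y + 2*z) dx ∧ dy ∧ dz; div F = 10*x - y + 2*z

For a 2-form in R^3 of the form above, applying d gives a 3-form with coefficient ∂P/∂x + ∂Q/∂y + ∂R/∂z:
  ∂P/∂x = 8*x
  ∂Q/∂y = -x
  ∂R/∂z = 3*x - y + 2*z
Sum = 10*x - y + 2*z, which is exactly div F.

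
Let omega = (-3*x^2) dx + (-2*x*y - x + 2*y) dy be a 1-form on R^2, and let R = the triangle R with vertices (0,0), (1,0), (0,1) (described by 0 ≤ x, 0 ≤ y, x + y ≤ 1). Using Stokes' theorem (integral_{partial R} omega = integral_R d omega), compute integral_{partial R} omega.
integral_(partial R) omega = -5/6

Stokes: integral_partial_R omega = integral_R d omega with d omega = (∂Q/∂x - ∂P/∂y) dx ∧ dy.
  ∂Q/∂x = -2*y - 1
  ∂P/∂y = 0
  integrand = ∂Q/∂x - ∂P/∂y = -2*y - 1.
Integrating over R: integral_0^1 integral_0^{1-x} (-2*y - 1) dy dx = -5/6.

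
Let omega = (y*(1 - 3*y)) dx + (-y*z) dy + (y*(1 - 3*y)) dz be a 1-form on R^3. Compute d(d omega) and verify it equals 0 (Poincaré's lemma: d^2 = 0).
d(d omega) = 0

Step 1: d omega = sum_{i<j} (∂f_j/∂x_i - ∂f_i/∂x_j) dx_i ∧ dx_j:
  coeff of dx ∧ dy: 6*y - 1
  coeff of dx ∧ dz: 0
  coeff of dy ∧ dz: 1 - 5*y
Step 2: Apply d again to each 2-form coefficient. The only possible 3-form in R^3 is dx ∧ dy ∧ dz, with coefficient
  ∂(coeff of dy∧dz)/∂x - ∂(coeff of dx∧dz)/∂y + ∂(coeff of dx∧dy)/∂z
  = ∂/∂x (1 - 5*y) - ∂/∂y (0) + ∂/∂z (6*y - 1).
Each of these terms simplifies to sums of mixed partials that cancel in pairs. The result is 0 (by equality of mixed partials for smooth functions — Schwarz / Clairaut).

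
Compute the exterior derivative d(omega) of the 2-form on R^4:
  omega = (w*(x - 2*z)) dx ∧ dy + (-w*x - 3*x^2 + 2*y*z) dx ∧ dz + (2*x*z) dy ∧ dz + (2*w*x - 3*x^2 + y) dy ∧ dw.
d(omega) = (-2*w) dx ∧ dy ∧ dz + (2*w - 5*x - 2*z) dx ∧ dy ∧ dw + (-x) dx ∧ dz ∧ dw

For a 2-form omega = sum_{i<j} g_{ij} dx_i ∧ dx_j, the exterior derivative is
  d(omega) = sum_{i<j} d(g_{ij}) ∧ dx_i ∧ dx_j = sum_{i<j, k} (∂g_{ij}/∂x_k) dx_k ∧ dx_i ∧ dx_j.
Expand each term, using dx_k ∧ dx_i ∧ dx_j = sgn(permutation) dx_{(a)} ∧ dx_{(b)} ∧ dx_{(c)} with (a < b < c) sorted:
  d(w*(x - 2*z)) includes (∂/∂z)(w*(x - 2*z)) dz = (-2*w) dz, which multiplied by dx ∧ dy gives (-2*w) dx ∧ dy ∧ dz
  d(w*(x - 2*z)) includes (∂/∂w)(w*(x - 2*z)) dw = (x - 2*z) dw, which multiplied by dx ∧ dy gives (x - 2*z) dx ∧ dy ∧ dw
  d(-w*x - 3*x^2 + 2*y*z) includes (∂/∂y)(-w*x - 3*x^2 + 2*y*z) dy = (2*z) dy, which multiplied by dx ∧ dz gives (-2*z) dx ∧ dy ∧ dz
  d(-w*x - 3*x^2 + 2*y*z) includes (∂/∂w)(-w*x - 3*x^2 + 2*y*z) dw = (-x) dw, which multiplied by dx ∧ dz gives (-x) dx ∧ dz ∧ dw
  d(2*x*z) includes (∂/∂x)(2*x*z) dx = (2*z) dx, which multiplied by dy ∧ dz gives (2*z) dx ∧ dy ∧ dz
  d(2*w*x - 3*x^2 + y) includes (∂/∂x)(2*w*x - 3*x^2 + y) dx = (2*w - 6*x) dx, which multiplied by dy ∧ dw gives (2*w - 6*x) dx ∧ dy ∧ dw
Collecting like 3-forms: d(omega) = (-2*w) dx ∧ dy ∧ dz + (2*w - 5*x - 2*z) dx ∧ dy ∧ dw + (-x) dx ∧ dz ∧ dw.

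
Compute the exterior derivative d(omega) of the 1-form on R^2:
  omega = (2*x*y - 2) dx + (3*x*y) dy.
d(omega) = (-2*x + 3*y) dx ∧ dy

For a 1-form omega = sum_i f_i dx_i, the exterior derivative is
  d(omega) = sum_{i < j} (∂f_j/∂x_i - ∂f_i/∂x_j) dx_i ∧ dx_j.
  coefficient of dx ∧ dy: ∂f_2/∂x - ∂f_1/∂y = ∂(3*x*y)/∂x - ∂(2*x*y - 2)/∂y = -2*x + 3*y
Assembling: d(omega) = (-2*x + 3*y) dx ∧ dy.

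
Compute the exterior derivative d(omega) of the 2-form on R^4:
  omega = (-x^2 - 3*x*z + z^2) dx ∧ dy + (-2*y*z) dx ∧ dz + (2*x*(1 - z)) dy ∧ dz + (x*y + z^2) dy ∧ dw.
d(omega) = (-3*x + 2*z + 2) dx ∧ dy ∧ dz + (y) dx ∧ dy ∧ dw + (-2*z) dy ∧ dz ∧ dw

For a 2-form omega = sum_{i<j} g_{ij} dx_i ∧ dx_j, the exterior derivative is
  d(omega) = sum_{i<j} d(g_{ij}) ∧ dx_i ∧ dx_j = sum_{i<j, k} (∂g_{ij}/∂x_k) dx_k ∧ dx_i ∧ dx_j.
Expand each term, using dx_k ∧ dx_i ∧ dx_j = sgn(permutation) dx_{(a)} ∧ dx_{(b)} ∧ dx_{(c)} with (a < b < c) sorted:
  d(-x^2 - 3*x*z + z^2) includes (∂/∂z)(-x^2 - 3*x*z + z^2) dz = (-3*x + 2*z) dz, which multiplied by dx ∧ dy gives (-3*x + 2*z) dx ∧ dy ∧ dz
  d(-2*y*z) includes (∂/∂y)(-2*y*z) dy = (-2*z) dy, which multiplied by dx ∧ dz gives (2*z) dx ∧ dy ∧ dz
  d(2*x*(1 - z)) includes (∂/∂x)(2*x*(1 - z)) dx = (2 - 2*z) dx, which multiplied by dy ∧ dz gives (2 - 2*z) dx ∧ dy ∧ dz
  d(x*y + z^2) includes (∂/∂x)(x*y + z^2) dx = (y) dx, which multiplied by dy ∧ dw gives (y) dx ∧ dy ∧ dw
  d(x*y + z^2) includes (∂/∂z)(x*y + z^2) dz = (2*z) dz, which multiplied by dy ∧ dw gives (-2*z) dy ∧ dz ∧ dw
Collecting like 3-forms: d(omega) = (-3*x + 2*z + 2) dx ∧ dy ∧ dz + (y) dx ∧ dy ∧ dw + (-2*z) dy ∧ dz ∧ dw.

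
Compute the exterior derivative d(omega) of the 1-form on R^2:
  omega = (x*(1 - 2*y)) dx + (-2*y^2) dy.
d(omega) = (2*x) dx ∧ dy

For a 1-form omega = sum_i f_i dx_i, the exterior derivative is
  d(omega) = sum_{i < j} (∂f_j/∂x_i - ∂f_i/∂x_j) dx_i ∧ dx_j.
  coefficient of dx ∧ dy: ∂f_2/∂x - ∂f_1/∂y = ∂(-2*y^2)/∂x - ∂(x*(1 - 2*y))/∂y = 2*x
Assembling: d(omega) = (2*x) dx ∧ dy.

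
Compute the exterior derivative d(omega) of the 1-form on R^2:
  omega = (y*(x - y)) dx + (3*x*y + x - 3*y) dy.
d(omega) = (-x + 5*y + 1) dx ∧ dy

For a 1-form omega = sum_i f_i dx_i, the exterior derivative is
  d(omega) = sum_{i < j} (∂f_j/∂x_i - ∂f_i/∂x_j) dx_i ∧ dx_j.
  coefficient of dx ∧ dy: ∂f_2/∂x - ∂f_1/∂y = ∂(3*x*y + x - 3*y)/∂x - ∂(y*(x - y))/∂y = -x + 5*y + 1
Assembling: d(omega) = (-x + 5*y + 1) dx ∧ dy.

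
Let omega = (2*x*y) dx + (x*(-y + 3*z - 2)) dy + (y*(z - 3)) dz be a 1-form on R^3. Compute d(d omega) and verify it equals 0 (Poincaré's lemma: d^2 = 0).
d(d omega) = 0

Step 1: d omega = sum_{i<j} (∂f_j/∂x_i - ∂f_i/∂x_j) dx_i ∧ dx_j:
  coeff of dx ∧ dy: -2*x - y + 3*z - 2
  coeff of dx ∧ dz: 0
  coeff of dy ∧ dz: -3*x + z - 3
Step 2: Apply d again to each 2-form coefficient. The only possible 3-form in R^3 is dx ∧ dy ∧ dz, with coefficient
  ∂(coeff of dy∧dz)/∂x - ∂(coeff of dx∧dz)/∂y + ∂(coeff of dx∧dy)/∂z
  = ∂/∂x (-3*x + z - 3) - ∂/∂y (0) + ∂/∂z (-2*x - y + 3*z - 2).
Each of these terms simplifies to sums of mixed partials that cancel in pairs. The result is 0 (by equality of mixed partials for smooth functions — Schwarz / Clairaut).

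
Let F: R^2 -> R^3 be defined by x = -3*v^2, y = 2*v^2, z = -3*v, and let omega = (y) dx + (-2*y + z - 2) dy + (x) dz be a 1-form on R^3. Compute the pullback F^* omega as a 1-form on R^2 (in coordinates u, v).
F^* omega = (v*(-28*v^2 - 3*v - 8)) dv

Using F^*(f dg) = (f ∘ F) d(g ∘ F), substitute each coordinate x_i by F_i(u, v) in f_i, and replace dx_i by d F_i = (∂F_i/∂u) du + (∂F_i/∂v) dv.
  For the x component: f_1(F) = 2*v^2; d F_1 = (0) du + (-6*v) dv
  For the y component: f_2(F) = -4*v^2 - 3*v - 2; d F_2 = (0) du + (4*v) dv
  For the z component: f_3(F) = -3*v^2; d F_3 = (0) du + (-3) dv
Combining and collecting du, dv coefficients:
  coeff of du: 0
  coeff of dv: v*(-28*v^2 - 3*v - 8)
F^* omega = (v*(-28*v^2 - 3*v - 8)) dv.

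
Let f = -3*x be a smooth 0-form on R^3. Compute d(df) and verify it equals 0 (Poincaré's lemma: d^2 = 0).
d(df) = 0

Step 1: df = sum_i (∂f/∂x_i) dx_i = (-3) dx + (0) dy + (0) dz.
Step 2: Apply d again. Using the 1-form formula, the coefficient of dx ∧ dy in d(df) is ∂^2 f/∂x ∂y - ∂^2 f/∂y ∂x = (0) - (0) = 0 (equality of mixed partials for smooth f).
Similarly for dx ∧ dz and dy ∧ dz — all coefficients vanish. So d(df) = 0.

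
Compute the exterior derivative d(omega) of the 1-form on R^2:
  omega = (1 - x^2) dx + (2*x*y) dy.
d(omega) = (2*y) dx ∧ dy

For a 1-form omega = sum_i f_i dx_i, the exterior derivative is
  d(omega) = sum_{i < j} (∂f_j/∂x_i - ∂f_i/∂x_j) dx_i ∧ dx_j.
  coefficient of dx ∧ dy: ∂f_2/∂x - ∂f_1/∂y = ∂(2*x*y)/∂x - ∂(1 - x^2)/∂y = 2*y
Assembling: d(omega) = (2*y) dx ∧ dy.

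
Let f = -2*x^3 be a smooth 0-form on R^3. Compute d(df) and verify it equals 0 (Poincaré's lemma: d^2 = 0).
d(df) = 0

Step 1: df = sum_i (∂f/∂x_i) dx_i = (-6*x^2) dx + (0) dy + (0) dz.
Step 2: Apply d again. Using the 1-form formula, the coefficient of dx ∧ dy in d(df) is ∂^2 f/∂x ∂y - ∂^2 f/∂y ∂x = (0) - (0) = 0 (equality of mixed partials for smooth f).
Similarly for dx ∧ dz and dy ∧ dz — all coefficients vanish. So d(df) = 0.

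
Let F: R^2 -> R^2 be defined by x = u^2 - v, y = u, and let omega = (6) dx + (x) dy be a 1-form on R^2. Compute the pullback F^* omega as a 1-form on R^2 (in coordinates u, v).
F^* omega = (u^2 + 12*u - v) du + (-6) dv

Using F^*(f dg) = (f ∘ F) d(g ∘ F), substitute each coordinate x_i by F_i(u, v) in f_i, and replace dx_i by d F_i = (∂F_i/∂u) du + (∂F_i/∂v) dv.
  For the x component: f_1(F) = 6; d F_1 = (2*u) du + (-1) dv
  For the y component: f_2(F) = u^2 - v; d F_2 = (1) du + (0) dv
Combining and collecting du, dv coefficients:
  coeff of du: u^2 + 12*u - v
  coeff of dv: -6
F^* omega = (u^2 + 12*u - v) du + (-6) dv.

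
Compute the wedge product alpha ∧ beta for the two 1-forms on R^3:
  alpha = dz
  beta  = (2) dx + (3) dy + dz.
alpha ∧ beta = (-2) dx ∧ dz + (-3) dy ∧ dz

Distribute the wedge, using dx_i ∧ dx_j = -dx_j ∧ dx_i and dx_i ∧ dx_i = 0. For each pair (i, j) with i < j, the coefficient of dx_i ∧ dx_j in alpha ∧ beta is (alpha_i * beta_j - alpha_j * beta_i). Collecting: alpha ∧ beta = (-2) dx ∧ dz + (-3) dy ∧ dz.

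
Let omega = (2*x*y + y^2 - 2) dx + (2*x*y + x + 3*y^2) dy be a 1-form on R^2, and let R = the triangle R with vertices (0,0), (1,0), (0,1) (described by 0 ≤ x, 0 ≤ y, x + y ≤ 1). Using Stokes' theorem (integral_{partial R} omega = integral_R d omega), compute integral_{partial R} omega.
integral_(partial R) omega = 1/6

Stokes: integral_partial_R omega = integral_R d omega with d omega = (∂Q/∂x - ∂P/∂y) dx ∧ dy.
  ∂Q/∂x = 2*y + 1
  ∂P/∂y = 2*x + 2*y
  integrand = ∂Q/∂x - ∂P/∂y = 1 - 2*x.
Integrating over R: integral_0^1 integral_0^{1-x} (1 - 2*x) dy dx = 1/6.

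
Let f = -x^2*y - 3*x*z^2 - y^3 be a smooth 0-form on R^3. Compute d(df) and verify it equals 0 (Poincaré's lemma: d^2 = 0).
d(df) = 0

Step 1: df = sum_i (∂f/∂x_i) dx_i = (-2*x*y - 3*z^2) dx + (-x^2 - 3*y^2) dy + (-6*x*z) dz.
Step 2: Apply d again. Using the 1-form formula, the coefficient of dx ∧ dy in d(df) is ∂^2 f/∂x ∂y - ∂^2 f/∂y ∂x = (-2*x) - (-2*x) = 0 (equality of mixed partials for smooth f).
Similarly for dx ∧ dz and dy ∧ dz — all coefficients vanish. So d(df) = 0.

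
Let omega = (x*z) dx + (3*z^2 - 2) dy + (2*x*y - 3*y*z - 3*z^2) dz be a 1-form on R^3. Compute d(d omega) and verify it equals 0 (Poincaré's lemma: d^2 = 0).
d(d omega) = 0

Step 1: d omega = sum_{i<j} (∂f_j/∂x_i - ∂f_i/∂x_j) dx_i ∧ dx_j:
  coeff of dx ∧ dy: 0
  coeff of dx ∧ dz: -x + 2*y
  coeff of dy ∧ dz: 2*x - 9*z
Step 2: Apply d again to each 2-form coefficient. The only possible 3-form in R^3 is dx ∧ dy ∧ dz, with coefficient
  ∂(coeff of dy∧dz)/∂x - ∂(coeff of dx∧dz)/∂y + ∂(coeff of dx∧dy)/∂z
  = ∂/∂x (2*x - 9*z) - ∂/∂y (-x + 2*y) + ∂/∂z (0).
Each of these terms simplifies to sums of mixed partials that cancel in pairs. The result is 0 (by equality of mixed partials for smooth functions — Schwarz / Clairaut).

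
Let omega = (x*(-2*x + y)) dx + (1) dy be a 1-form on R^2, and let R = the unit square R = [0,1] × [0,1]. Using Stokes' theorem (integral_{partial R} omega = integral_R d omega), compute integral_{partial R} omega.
integral_(partial R) omega = -1/2

Stokes: integral_partial_R omega = integral_R d omega with d omega = (∂Q/∂x - ∂P/∂y) dx ∧ dy.
  ∂Q/∂x = 0
  ∂P/∂y = x
  integrand = ∂Q/∂x - ∂P/∂y = -x.
Integrating over R: integral_0^1 integral_0^1 (-x) dx dy = -1/2.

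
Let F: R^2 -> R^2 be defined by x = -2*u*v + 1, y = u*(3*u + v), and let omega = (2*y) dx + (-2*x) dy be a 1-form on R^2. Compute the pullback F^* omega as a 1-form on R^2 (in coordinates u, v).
F^* omega = (12*u^2*v - 12*u - 2*v) du + (-12*u^3 - 2*u) dv

Using F^*(f dg) = (f ∘ F) d(g ∘ F), substitute each coordinate x_i by F_i(u, v) in f_i, and replace dx_i by d F_i = (∂F_i/∂u) du + (∂F_i/∂v) dv.
  For the x component: f_1(F) = 2*u*(3*u + v); d F_1 = (-2*v) du + (-2*u) dv
  For the y component: f_2(F) = 4*u*v - 2; d F_2 = (6*u + v) du + (u) dv
Combining and collecting du, dv coefficients:
  coeff of du: 12*u^2*v - 12*u - 2*v
  coeff of dv: -12*u^3 - 2*u
F^* omega = (12*u^2*v - 12*u - 2*v) du + (-12*u^3 - 2*u) dv.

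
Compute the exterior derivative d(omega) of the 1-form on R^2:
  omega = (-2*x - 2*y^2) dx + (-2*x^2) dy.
d(omega) = (-4*x + 4*y) dx ∧ dy

For a 1-form omega = sum_i f_i dx_i, the exterior derivative is
  d(omega) = sum_{i < j} (∂f_j/∂x_i - ∂f_i/∂x_j) dx_i ∧ dx_j.
  coefficient of dx ∧ dy: ∂f_2/∂x - ∂f_1/∂y = ∂(-2*x^2)/∂x - ∂(-2*x - 2*y^2)/∂y = -4*x + 4*y
Assembling: d(omega) = (-4*x + 4*y) dx ∧ dy.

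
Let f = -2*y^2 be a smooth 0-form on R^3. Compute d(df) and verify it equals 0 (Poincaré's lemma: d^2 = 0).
d(df) = 0

Step 1: df = sum_i (∂f/∂x_i) dx_i = (0) dx + (-4*y) dy + (0) dz.
Step 2: Apply d again. Using the 1-form formula, the coefficient of dx ∧ dy in d(df) is ∂^2 f/∂x ∂y - ∂^2 f/∂y ∂x = (0) - (0) = 0 (equality of mixed partials for smooth f).
Similarly for dx ∧ dz and dy ∧ dz — all coefficients vanish. So d(df) = 0.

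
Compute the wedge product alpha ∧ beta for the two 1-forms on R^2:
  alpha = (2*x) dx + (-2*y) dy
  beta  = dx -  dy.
alpha ∧ beta = (-2*x + 2*y) dx ∧ dy

Distribute the wedge, using dx_i ∧ dx_j = -dx_j ∧ dx_i and dx_i ∧ dx_i = 0. For each pair (i, j) with i < j, the coefficient of dx_i ∧ dx_j in alpha ∧ beta is (alpha_i * beta_j - alpha_j * beta_i). Collecting: alpha ∧ beta = (-2*x + 2*y) dx ∧ dy.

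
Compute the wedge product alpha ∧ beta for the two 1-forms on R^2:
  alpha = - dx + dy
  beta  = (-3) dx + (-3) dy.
alpha ∧ beta = (6) dx ∧ dy

Distribute the wedge, using dx_i ∧ dx_j = -dx_j ∧ dx_i and dx_i ∧ dx_i = 0. For each pair (i, j) with i < j, the coefficient of dx_i ∧ dx_j in alpha ∧ beta is (alpha_i * beta_j - alpha_j * beta_i). Collecting: alpha ∧ beta = (6) dx ∧ dy.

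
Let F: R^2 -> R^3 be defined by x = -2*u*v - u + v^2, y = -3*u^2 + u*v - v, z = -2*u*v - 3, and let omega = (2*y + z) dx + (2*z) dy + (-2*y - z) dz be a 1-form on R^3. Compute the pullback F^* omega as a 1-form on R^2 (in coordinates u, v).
F^* omega = (24*u^2*v + 6*u^2 - 4*u*v^2 + 36*u - 4*v + 3) du + (-16*u^2*v + 4*u*v - 6*u - 4*v^2 - 6*v + 6) dv

Using F^*(f dg) = (f ∘ F) d(g ∘ F), substitute each coordinate x_i by F_i(u, v) in f_i, and replace dx_i by d F_i = (∂F_i/∂u) du + (∂F_i/∂v) dv.
  For the x component: f_1(F) = -6*u^2 - 2*v - 3; d F_1 = (-2*v - 1) du + (-2*u + 2*v) dv
  For the y component: f_2(F) = -4*u*v - 6; d F_2 = (-6*u + v) du + (u - 1) dv
  For the z component: f_3(F) = 6*u^2 + 2*v + 3; d F_3 = (-2*v) du + (-2*u) dv
Combining and collecting du, dv coefficients:
  coeff of du: 24*u^2*v + 6*u^2 - 4*u*v^2 + 36*u - 4*v + 3
  coeff of dv: -16*u^2*v + 4*u*v - 6*u - 4*v^2 - 6*v + 6
F^* omega = (24*u^2*v + 6*u^2 - 4*u*v^2 + 36*u - 4*v + 3) du + (-16*u^2*v + 4*u*v - 6*u - 4*v^2 - 6*v + 6) dv.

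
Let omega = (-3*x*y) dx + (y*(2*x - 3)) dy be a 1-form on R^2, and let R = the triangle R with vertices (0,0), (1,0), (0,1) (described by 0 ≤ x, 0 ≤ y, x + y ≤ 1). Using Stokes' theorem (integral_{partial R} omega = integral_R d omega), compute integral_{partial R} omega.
integral_(partial R) omega = 5/6

Stokes: integral_partial_R omega = integral_R d omega with d omega = (∂Q/∂x - ∂P/∂y) dx ∧ dy.
  ∂Q/∂x = 2*y
  ∂P/∂y = -3*x
  integrand = ∂Q/∂x - ∂P/∂y = 3*x + 2*y.
Integrating over R: integral_0^1 integral_0^{1-x} (3*x + 2*y) dy dx = 5/6.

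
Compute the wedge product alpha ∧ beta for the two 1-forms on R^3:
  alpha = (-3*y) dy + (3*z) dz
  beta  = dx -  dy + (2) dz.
alpha ∧ beta = (3*y) dx ∧ dy + (-6*y + 3*z) dy ∧ dz + (-3*z) dx ∧ dz

Distribute the wedge, using dx_i ∧ dx_j = -dx_j ∧ dx_i and dx_i ∧ dx_i = 0. For each pair (i, j) with i < j, the coefficient of dx_i ∧ dx_j in alpha ∧ beta is (alpha_i * beta_j - alpha_j * beta_i). Collecting: alpha ∧ beta = (3*y) dx ∧ dy + (-6*y + 3*z) dy ∧ dz + (-3*z) dx ∧ dz.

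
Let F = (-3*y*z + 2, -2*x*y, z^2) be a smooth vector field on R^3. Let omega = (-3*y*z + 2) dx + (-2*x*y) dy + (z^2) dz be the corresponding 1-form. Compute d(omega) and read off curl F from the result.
d(omega) = (0) dy ∧ dz + (-3*y) dz ∧ dx + (-2*y + 3*z) dx ∧ dy; curl F = (0, -3*y, -2*y + 3*z)

d omega = sum_{i<j} (∂f_j/∂x_i - ∂f_i/∂x_j) dx_i ∧ dx_j. Under the identification (dy ∧ dz, dz ∧ dx, dx ∧ dy) ↔ (e_x, e_y, e_z), the coefficients are exactly the components of curl F. Compute:
  ∂R/∂y - ∂Q/∂z = (0) - (0) = 0
  ∂P/∂z - ∂R/∂x = (-3*y) - (0) = -3*y
  ∂Q/∂x - ∂P/∂y = (-2*y) - (-3*z) = -2*y + 3*z.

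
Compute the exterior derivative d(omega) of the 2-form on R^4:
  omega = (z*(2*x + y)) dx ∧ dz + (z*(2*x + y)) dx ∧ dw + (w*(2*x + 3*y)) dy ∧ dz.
d(omega) = (2*w - z) dx ∧ dy ∧ dz + (-z) dx ∧ dy ∧ dw + (-2*x - y) dx ∧ dz ∧ dw + (2*x + 3*y) dy ∧ dz ∧ dw

For a 2-form omega = sum_{i<j} g_{ij} dx_i ∧ dx_j, the exterior derivative is
  d(omega) = sum_{i<j} d(g_{ij}) ∧ dx_i ∧ dx_j = sum_{i<j, k} (∂g_{ij}/∂x_k) dx_k ∧ dx_i ∧ dx_j.
Expand each term, using dx_k ∧ dx_i ∧ dx_j = sgn(permutation) dx_{(a)} ∧ dx_{(b)} ∧ dx_{(c)} with (a < b < c) sorted:
  d(z*(2*x + y)) includes (∂/∂y)(z*(2*x + y)) dy = (z) dy, which multiplied by dx ∧ dz gives (-z) dx ∧ dy ∧ dz
  d(z*(2*x + y)) includes (∂/∂y)(z*(2*x + y)) dy = (z) dy, which multiplied by dx ∧ dw gives (-z) dx ∧ dy ∧ dw
  d(z*(2*x + y)) includes (∂/∂z)(z*(2*x + y)) dz = (2*x + y) dz, which multiplied by dx ∧ dw gives (-2*x - y) dx ∧ dz ∧ dw
  d(w*(2*x + 3*y)) includes (∂/∂x)(w*(2*x + 3*y)) dx = (2*w) dx, which multiplied by dy ∧ dz gives (2*w) dx ∧ dy ∧ dz
  d(w*(2*x + 3*y)) includes (∂/∂w)(w*(2*x + 3*y)) dw = (2*x + 3*y) dw, which multiplied by dy ∧ dz gives (2*x + 3*y) dy ∧ dz ∧ dw
Collecting like 3-forms: d(omega) = (2*w - z) dx ∧ dy ∧ dz + (-z) dx ∧ dy ∧ dw + (-2*x - y) dx ∧ dz ∧ dw + (2*x + 3*y) dy ∧ dz ∧ dw.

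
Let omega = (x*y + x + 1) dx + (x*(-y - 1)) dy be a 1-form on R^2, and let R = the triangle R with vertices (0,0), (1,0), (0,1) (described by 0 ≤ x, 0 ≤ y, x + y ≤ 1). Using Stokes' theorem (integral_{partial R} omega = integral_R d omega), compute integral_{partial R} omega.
integral_(partial R) omega = -5/6

Stokes: integral_partial_R omega = integral_R d omega with d omega = (∂Q/∂x - ∂P/∂y) dx ∧ dy.
  ∂Q/∂x = -y - 1
  ∂P/∂y = x
  integrand = ∂Q/∂x - ∂P/∂y = -x - y - 1.
Integrating over R: integral_0^1 integral_0^{1-x} (-x - y - 1) dy dx = -5/6.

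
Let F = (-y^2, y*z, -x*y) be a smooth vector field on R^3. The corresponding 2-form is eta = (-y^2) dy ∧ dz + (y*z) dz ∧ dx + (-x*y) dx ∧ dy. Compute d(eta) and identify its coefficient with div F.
d(eta) = (z) dx ∧ dy ∧ dz; div F = z

For a 2-form in R^3 of the form above, applying d gives a 3-form with coefficient ∂P/∂x + ∂Q/∂y + ∂R/∂z:
  ∂P/∂x = 0
  ∂Q/∂y = z
  ∂R/∂z = 0
Sum = z, which is exactly div F.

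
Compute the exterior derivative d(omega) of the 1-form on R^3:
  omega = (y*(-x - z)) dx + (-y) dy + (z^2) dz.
d(omega) = (x + z) dx ∧ dy + (y) dx ∧ dz

For a 1-form omega = sum_i f_i dx_i, the exterior derivative is
  d(omega) = sum_{i < j} (∂f_j/∂x_i - ∂f_i/∂x_j) dx_i ∧ dx_j.
  coefficient of dx ∧ dy: ∂f_2/∂x - ∂f_1/∂y = ∂(-y)/∂x - ∂(y*(-x - z))/∂y = x + z
  coefficient of dx ∧ dz: ∂f_3/∂x - ∂f_1/∂z = ∂(z^2)/∂x - ∂(y*(-x - z))/∂z = y
Assembling: d(omega) = (x + z) dx ∧ dy + (y) dx ∧ dz.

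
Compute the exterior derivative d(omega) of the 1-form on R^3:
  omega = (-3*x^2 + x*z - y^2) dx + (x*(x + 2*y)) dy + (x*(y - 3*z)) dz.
d(omega) = (2*x + 4*y) dx ∧ dy + (-x + y - 3*z) dx ∧ dz + (x) dy ∧ dz

For a 1-form omega = sum_i f_i dx_i, the exterior derivative is
  d(omega) = sum_{i < j} (∂f_j/∂x_i - ∂f_i/∂x_j) dx_i ∧ dx_j.
  coefficient of dx ∧ dy: ∂f_2/∂x - ∂f_1/∂y = ∂(x*(x + 2*y))/∂x - ∂(-3*x^2 + x*z - y^2)/∂y = 2*x + 4*y
  coefficient of dx ∧ dz: ∂f_3/∂x - ∂f_1/∂z = ∂(x*(y - 3*z))/∂x - ∂(-3*x^2 + x*z - y^2)/∂z = -x + y - 3*z
  coefficient of dy ∧ dz: ∂f_3/∂y - ∂f_2/∂z = ∂(x*(y - 3*z))/∂y - ∂(x*(x + 2*y))/∂z = x
Assembling: d(omega) = (2*x + 4*y) dx ∧ dy + (-x + y - 3*z) dx ∧ dz + (x) dy ∧ dz.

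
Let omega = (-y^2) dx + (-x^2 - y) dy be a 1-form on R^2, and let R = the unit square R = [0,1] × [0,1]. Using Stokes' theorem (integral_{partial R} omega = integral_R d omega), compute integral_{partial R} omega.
integral_(partial R) omega = 0

Stokes: integral_partial_R omega = integral_R d omega with d omega = (∂Q/∂x - ∂P/∂y) dx ∧ dy.
  ∂Q/∂x = -2*x
  ∂P/∂y = -2*y
  integrand = ∂Q/∂x - ∂P/∂y = -2*x + 2*y.
Integrating over R: integral_0^1 integral_0^1 (-2*x + 2*y) dx dy = 0.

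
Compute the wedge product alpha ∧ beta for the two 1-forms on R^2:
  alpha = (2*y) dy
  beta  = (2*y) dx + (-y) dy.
alpha ∧ beta = (-4*y^2) dx ∧ dy

Distribute the wedge, using dx_i ∧ dx_j = -dx_j ∧ dx_i and dx_i ∧ dx_i = 0. For each pair (i, j) with i < j, the coefficient of dx_i ∧ dx_j in alpha ∧ beta is (alpha_i * beta_j - alpha_j * beta_i). Collecting: alpha ∧ beta = (-4*y^2) dx ∧ dy.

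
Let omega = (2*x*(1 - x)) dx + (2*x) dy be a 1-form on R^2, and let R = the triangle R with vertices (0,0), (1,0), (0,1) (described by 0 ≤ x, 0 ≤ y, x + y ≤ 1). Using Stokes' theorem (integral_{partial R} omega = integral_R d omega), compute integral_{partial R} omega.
integral_(partial R) omega = 1

Stokes: integral_partial_R omega = integral_R d omega with d omega = (∂Q/∂x - ∂P/∂y) dx ∧ dy.
  ∂Q/∂x = 2
  ∂P/∂y = 0
  integrand = ∂Q/∂x - ∂P/∂y = 2.
Integrating over R: integral_0^1 integral_0^{1-x} (2) dy dx = 1.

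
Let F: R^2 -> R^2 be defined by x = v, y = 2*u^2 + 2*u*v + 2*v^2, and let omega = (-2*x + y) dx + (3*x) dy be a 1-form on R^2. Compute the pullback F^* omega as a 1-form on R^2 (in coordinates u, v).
F^* omega = (6*v*(2*u + v)) du + (2*u^2 + 8*u*v + 14*v^2 - 2*v) dv

Using F^*(f dg) = (f ∘ F) d(g ∘ F), substitute each coordinate x_i by F_i(u, v) in f_i, and replace dx_i by d F_i = (∂F_i/∂u) du + (∂F_i/∂v) dv.
  For the x component: f_1(F) = 2*u^2 + 2*u*v + 2*v^2 - 2*v; d F_1 = (0) du + (1) dv
  For the y component: f_2(F) = 3*v; d F_2 = (4*u + 2*v) du + (2*u + 4*v) dv
Combining and collecting du, dv coefficients:
  coeff of du: 6*v*(2*u + v)
  coeff of dv: 2*u^2 + 8*u*v + 14*v^2 - 2*v
F^* omega = (6*v*(2*u + v)) du + (2*u^2 + 8*u*v + 14*v^2 - 2*v) dv.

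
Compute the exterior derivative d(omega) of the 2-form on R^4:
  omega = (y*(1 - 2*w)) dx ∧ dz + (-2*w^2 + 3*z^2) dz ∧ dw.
d(omega) = (2*w - 1) dx ∧ dy ∧ dz + (-2*y) dx ∧ dz ∧ dw

For a 2-form omega = sum_{i<j} g_{ij} dx_i ∧ dx_j, the exterior derivative is
  d(omega) = sum_{i<j} d(g_{ij}) ∧ dx_i ∧ dx_j = sum_{i<j, k} (∂g_{ij}/∂x_k) dx_k ∧ dx_i ∧ dx_j.
Expand each term, using dx_k ∧ dx_i ∧ dx_j = sgn(permutation) dx_{(a)} ∧ dx_{(b)} ∧ dx_{(c)} with (a < b < c) sorted:
  d(y*(1 - 2*w)) includes (∂/∂y)(y*(1 - 2*w)) dy = (1 - 2*w) dy, which multiplied by dx ∧ dz gives (2*w - 1) dx ∧ dy ∧ dz
  d(y*(1 - 2*w)) includes (∂/∂w)(y*(1 - 2*w)) dw = (-2*y) dw, which multiplied by dx ∧ dz gives (-2*y) dx ∧ dz ∧ dw
Collecting like 3-forms: d(omega) = (2*w - 1) dx ∧ dy ∧ dz + (-2*y) dx ∧ dz ∧ dw.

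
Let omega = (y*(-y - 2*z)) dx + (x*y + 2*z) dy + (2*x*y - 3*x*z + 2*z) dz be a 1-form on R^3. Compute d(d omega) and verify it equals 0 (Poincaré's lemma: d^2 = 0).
d(d omega) = 0

Step 1: d omega = sum_{i<j} (∂f_j/∂x_i - ∂f_i/∂x_j) dx_i ∧ dx_j:
  coeff of dx ∧ dy: 3*y + 2*z
  coeff of dx ∧ dz: 4*y - 3*z
  coeff of dy ∧ dz: 2*x - 2
Step 2: Apply d again to each 2-form coefficient. The only possible 3-form in R^3 is dx ∧ dy ∧ dz, with coefficient
  ∂(coeff of dy∧dz)/∂x - ∂(coeff of dx∧dz)/∂y + ∂(coeff of dx∧dy)/∂z
  = ∂/∂x (2*x - 2) - ∂/∂y (4*y - 3*z) + ∂/∂z (3*y + 2*z).
Each of these terms simplifies to sums of mixed partials that cancel in pairs. The result is 0 (by equality of mixed partials for smooth functions — Schwarz / Clairaut).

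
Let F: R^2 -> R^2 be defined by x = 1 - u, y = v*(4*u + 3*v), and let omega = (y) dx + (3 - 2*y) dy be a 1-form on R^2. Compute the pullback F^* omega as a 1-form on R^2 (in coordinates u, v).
F^* omega = (v*(-32*u*v - 4*u - 24*v^2 - 3*v + 12)) du + (-32*u^2*v - 72*u*v^2 + 12*u - 36*v^3 + 18*v) dv

Using F^*(f dg) = (f ∘ F) d(g ∘ F), substitute each coordinate x_i by F_i(u, v) in f_i, and replace dx_i by d F_i = (∂F_i/∂u) du + (∂F_i/∂v) dv.
  For the x component: f_1(F) = v*(4*u + 3*v); d F_1 = (-1) du + (0) dv
  For the y component: f_2(F) = -8*u*v - 6*v^2 + 3; d F_2 = (4*v) du + (4*u + 6*v) dv
Combining and collecting du, dv coefficients:
  coeff of du: v*(-32*u*v - 4*u - 24*v^2 - 3*v + 12)
  coeff of dv: -32*u^2*v - 72*u*v^2 + 12*u - 36*v^3 + 18*v
F^* omega = (v*(-32*u*v - 4*u - 24*v^2 - 3*v + 12)) du + (-32*u^2*v - 72*u*v^2 + 12*u - 36*v^3 + 18*v) dv.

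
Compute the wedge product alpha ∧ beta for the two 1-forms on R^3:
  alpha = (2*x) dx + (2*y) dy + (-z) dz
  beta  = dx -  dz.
alpha ∧ beta = (-2*x + z) dx ∧ dz + (-2*y) dx ∧ dy + (-2*y) dy ∧ dz

Distribute the wedge, using dx_i ∧ dx_j = -dx_j ∧ dx_i and dx_i ∧ dx_i = 0. For each pair (i, j) with i < j, the coefficient of dx_i ∧ dx_j in alpha ∧ beta is (alpha_i * beta_j - alpha_j * beta_i). Collecting: alpha ∧ beta = (-2*x + z) dx ∧ dz + (-2*y) dx ∧ dy + (-2*y) dy ∧ dz.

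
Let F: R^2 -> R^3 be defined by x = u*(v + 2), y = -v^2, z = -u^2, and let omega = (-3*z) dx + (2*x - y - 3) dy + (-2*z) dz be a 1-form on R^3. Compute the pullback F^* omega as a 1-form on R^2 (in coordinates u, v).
F^* omega = (u^2*(-4*u + 3*v + 6)) du + (3*u^3 - 4*u*v^2 - 8*u*v - 2*v^3 + 6*v) dv

Using F^*(f dg) = (f ∘ F) d(g ∘ F), substitute each coordinate x_i by F_i(u, v) in f_i, and replace dx_i by d F_i = (∂F_i/∂u) du + (∂F_i/∂v) dv.
  For the x component: f_1(F) = 3*u^2; d F_1 = (v + 2) du + (u) dv
  For the y component: f_2(F) = 2*u*v + 4*u + v^2 - 3; d F_2 = (0) du + (-2*v) dv
  For the z component: f_3(F) = 2*u^2; d F_3 = (-2*u) du + (0) dv
Combining and collecting du, dv coefficients:
  coeff of du: u^2*(-4*u + 3*v + 6)
  coeff of dv: 3*u^3 - 4*u*v^2 - 8*u*v - 2*v^3 + 6*v
F^* omega = (u^2*(-4*u + 3*v + 6)) du + (3*u^3 - 4*u*v^2 - 8*u*v - 2*v^3 + 6*v) dv.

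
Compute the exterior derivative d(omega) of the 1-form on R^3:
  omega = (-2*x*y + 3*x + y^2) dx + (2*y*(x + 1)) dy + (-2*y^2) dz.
d(omega) = (2*x) dx ∧ dy + (-4*y) dy ∧ dz

For a 1-form omega = sum_i f_i dx_i, the exterior derivative is
  d(omega) = sum_{i < j} (∂f_j/∂x_i - ∂f_i/∂x_j) dx_i ∧ dx_j.
  coefficient of dx ∧ dy: ∂f_2/∂x - ∂f_1/∂y = ∂(2*y*(x + 1))/∂x - ∂(-2*x*y + 3*x + y^2)/∂y = 2*x
  coefficient of dy ∧ dz: ∂f_3/∂y - ∂f_2/∂z = ∂(-2*y^2)/∂y - ∂(2*y*(x + 1))/∂z = -4*y
Assembling: d(omega) = (2*x) dx ∧ dy + (-4*y) dy ∧ dz.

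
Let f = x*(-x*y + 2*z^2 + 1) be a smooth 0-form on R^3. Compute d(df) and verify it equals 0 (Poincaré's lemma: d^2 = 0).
d(df) = 0

Step 1: df = sum_i (∂f/∂x_i) dx_i = (-2*x*y + 2*z^2 + 1) dx + (-x^2) dy + (4*x*z) dz.
Step 2: Apply d again. Using the 1-form formula, the coefficient of dx ∧ dy in d(df) is ∂^2 f/∂x ∂y - ∂^2 f/∂y ∂x = (-2*x) - (-2*x) = 0 (equality of mixed partials for smooth f).
Similarly for dx ∧ dz and dy ∧ dz — all coefficients vanish. So d(df) = 0.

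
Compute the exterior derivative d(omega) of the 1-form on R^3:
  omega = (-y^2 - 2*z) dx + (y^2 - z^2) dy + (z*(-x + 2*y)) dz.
d(omega) = (2*y) dx ∧ dy + (2 - z) dx ∧ dz + (4*z) dy ∧ dz

For a 1-form omega = sum_i f_i dx_i, the exterior derivative is
  d(omega) = sum_{i < j} (∂f_j/∂x_i - ∂f_i/∂x_j) dx_i ∧ dx_j.
  coefficient of dx ∧ dy: ∂f_2/∂x - ∂f_1/∂y = ∂(y^2 - z^2)/∂x - ∂(-y^2 - 2*z)/∂y = 2*y
  coefficient of dx ∧ dz: ∂f_3/∂x - ∂f_1/∂z = ∂(z*(-x + 2*y))/∂x - ∂(-y^2 - 2*z)/∂z = 2 - z
  coefficient of dy ∧ dz: ∂f_3/∂y - ∂f_2/∂z = ∂(z*(-x + 2*y))/∂y - ∂(y^2 - z^2)/∂z = 4*z
Assembling: d(omega) = (2*y) dx ∧ dy + (2 - z) dx ∧ dz + (4*z) dy ∧ dz.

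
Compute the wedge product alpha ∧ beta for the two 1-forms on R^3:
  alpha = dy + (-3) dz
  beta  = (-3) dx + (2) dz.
alpha ∧ beta = (3) dx ∧ dy + (2) dy ∧ dz + (-9) dx ∧ dz

Distribute the wedge, using dx_i ∧ dx_j = -dx_j ∧ dx_i and dx_i ∧ dx_i = 0. For each pair (i, j) with i < j, the coefficient of dx_i ∧ dx_j in alpha ∧ beta is (alpha_i * beta_j - alpha_j * beta_i). Collecting: alpha ∧ beta = (3) dx ∧ dy + (2) dy ∧ dz + (-9) dx ∧ dz.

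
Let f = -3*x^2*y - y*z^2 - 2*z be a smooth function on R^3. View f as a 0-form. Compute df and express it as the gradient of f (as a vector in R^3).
df = (-6*x*y) dx + (-3*x^2 - z^2) dy + (-2*y*z - 2) dz; grad f = (-6*x*y, -3*x^2 - z^2, -2*y*z - 2)

For a 0-form f, d f = (∂f/∂x) dx + (∂f/∂y) dy + (∂f/∂z) dz. The components of the vector representation are exactly the entries of grad f in Cartesian coordinates:
  ∂f/∂x = -6*x*y
  ∂f/∂y = -3*x^2 - z^2
  ∂f/∂z = -2*y*z - 2.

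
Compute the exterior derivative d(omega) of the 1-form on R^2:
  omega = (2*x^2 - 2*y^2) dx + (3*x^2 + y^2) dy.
d(omega) = (6*x + 4*y) dx ∧ dy

For a 1-form omega = sum_i f_i dx_i, the exterior derivative is
  d(omega) = sum_{i < j} (∂f_j/∂x_i - ∂f_i/∂x_j) dx_i ∧ dx_j.
  coefficient of dx ∧ dy: ∂f_2/∂x - ∂f_1/∂y = ∂(3*x^2 + y^2)/∂x - ∂(2*x^2 - 2*y^2)/∂y = 6*x + 4*y
Assembling: d(omega) = (6*x + 4*y) dx ∧ dy.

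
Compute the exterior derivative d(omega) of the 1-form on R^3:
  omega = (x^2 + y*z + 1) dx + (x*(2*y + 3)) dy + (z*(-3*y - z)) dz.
d(omega) = (2*y - z + 3) dx ∧ dy + (-y) dx ∧ dz + (-3*z) dy ∧ dz

For a 1-form omega = sum_i f_i dx_i, the exterior derivative is
  d(omega) = sum_{i < j} (∂f_j/∂x_i - ∂f_i/∂x_j) dx_i ∧ dx_j.
  coefficient of dx ∧ dy: ∂f_2/∂x - ∂f_1/∂y = ∂(x*(2*y + 3))/∂x - ∂(x^2 + y*z + 1)/∂y = 2*y - z + 3
  coefficient of dx ∧ dz: ∂f_3/∂x - ∂f_1/∂z = ∂(z*(-3*y - z))/∂x - ∂(x^2 + y*z + 1)/∂z = -y
  coefficient of dy ∧ dz: ∂f_3/∂y - ∂f_2/∂z = ∂(z*(-3*y - z))/∂y - ∂(x*(2*y + 3))/∂z = -3*z
Assembling: d(omega) = (2*y - z + 3) dx ∧ dy + (-y) dx ∧ dz + (-3*z) dy ∧ dz.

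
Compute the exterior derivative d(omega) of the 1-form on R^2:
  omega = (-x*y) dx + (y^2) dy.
d(omega) = (x) dx ∧ dy

For a 1-form omega = sum_i f_i dx_i, the exterior derivative is
  d(omega) = sum_{i < j} (∂f_j/∂x_i - ∂f_i/∂x_j) dx_i ∧ dx_j.
  coefficient of dx ∧ dy: ∂f_2/∂x - ∂f_1/∂y = ∂(y^2)/∂x - ∂(-x*y)/∂y = x
Assembling: d(omega) = (x) dx ∧ dy.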